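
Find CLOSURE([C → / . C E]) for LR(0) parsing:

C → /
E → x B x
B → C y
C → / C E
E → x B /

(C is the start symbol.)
{ [C → . / C E], [C → . /], [C → / . C E] }

To compute CLOSURE, for each item [A → α.Bβ] where B is a non-terminal, add [B → .γ] for all productions B → γ; repeat for the newly added items until nothing changes.

Start with: [C → / . C E]
  [C → / . C E] has the dot before C: add [C → . /], [C → . / C E]
No further items can be added.

CLOSURE = { [C → . / C E], [C → . /], [C → / . C E] }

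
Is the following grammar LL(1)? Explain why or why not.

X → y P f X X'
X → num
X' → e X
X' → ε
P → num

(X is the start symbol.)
A grammar is LL(1) if for each non-terminal N with multiple productions, the predict sets of those productions are pairwise disjoint, where PREDICT(N → α) = (FIRST(α) \ {ε}) ∪ (FOLLOW(N) if α ⇒* ε).

Relevant sets:
  FOLLOW(X') = { $, 'e' }

For X:
  PREDICT(X → y P f X X') = { 'y' }
  PREDICT(X → num) = { 'num' }
For X':
  PREDICT(X' → e X) = { 'e' }
  PREDICT(X' → ε) = { $, 'e' }
P has a single production, so nothing to check there.

Conflict found: Predict set conflict for X': { 'e' }
The grammar is NOT LL(1).

Answer: No. Predict set conflict for X': { 'e' }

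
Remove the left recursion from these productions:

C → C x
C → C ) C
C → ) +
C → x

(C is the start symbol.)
C is directly left-recursive. The standard transformation for
  A → A α₁ | ... | A α_m | β₁ | ... | β_n
is
  A  → β₁ A' | ... | β_n A'
  A' → α₁ A' | ... | α_m A' | ε

C → ) + becomes C → ) + C'
C → x becomes C → x C'
C → C x becomes C' → x C'
C → C ) C becomes C' → ) C C'
Add C' → ε

Resulting grammar:
C → ) + C'
C → x C'
C' → x C'
C' → ) C C'
C' → ε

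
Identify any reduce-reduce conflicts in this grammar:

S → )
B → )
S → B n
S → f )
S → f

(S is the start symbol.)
Yes — I1: [B → ) .] vs [S → ) .]

A reduce-reduce conflict occurs when an LR(0) state has two complete items [A → α .] and [B → β .] — both call for a reduction, and with no lookahead the parser cannot choose between them.

Augment with S' → S and build the canonical LR(0) collection (I0 = CLOSURE({[S' → . S]}), then GOTO on every symbol after a dot until no new states appear). It has 7 states:
  I0: { [B → . )], [S → . )], [S → . B n], [S → . f )], [S → . f], [S' → . S] }  — shift
  I1: { [B → ) .], [S → ) .] }  — 2 reduces
  I2: { [S → B . n] }  — shift
  I3: { [S' → S .] }  — accept
  I4: { [S → f . )], [S → f .] }  — shift, reduce
  I5: { [S → f ) .] }  — reduce
  I6: { [S → B n .] }  — reduce

I1 contains complete items [B → ) .], [S → ) .] — reduce-reduce conflict.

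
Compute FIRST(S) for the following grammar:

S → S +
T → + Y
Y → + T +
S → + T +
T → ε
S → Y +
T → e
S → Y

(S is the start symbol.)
To compute FIRST(S), examine every production with S on the left-hand side, reading each right-hand side left to right until a non-nullable symbol is reached.

FIRST sets of the other non-terminals involved (by the same procedure, iterated to a fixed point):
  FIRST(Y) = { '+' }

From S → S +:
  - S is the symbol being defined: contributes nothing new
    S is not nullable, so stop
From S → + T +:
  - '+' is a terminal: add '+' and stop
From S → Y +:
  - Y is a non-terminal: add FIRST(Y) \ {ε} = { '+' }
    Y is not nullable, so stop
From S → Y:
  - Y is a non-terminal: add FIRST(Y) \ {ε} = { '+' }
    Y is not nullable, so stop

Collecting: FIRST(S) = { '+' }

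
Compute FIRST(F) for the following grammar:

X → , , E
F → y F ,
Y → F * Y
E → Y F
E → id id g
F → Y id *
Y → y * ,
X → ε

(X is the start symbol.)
{ 'y' }

To compute FIRST(F), examine every production with F on the left-hand side, reading each right-hand side left to right until a non-nullable symbol is reached.

FIRST sets of the other non-terminals involved (by the same procedure, iterated to a fixed point):
  FIRST(Y) = { 'y' }

From F → y F ,:
  - y is a terminal: add 'y' and stop
From F → Y id *:
  - Y is a non-terminal: add FIRST(Y) \ {ε} = { 'y' }
    Y is not nullable, so stop

Collecting: FIRST(F) = { 'y' }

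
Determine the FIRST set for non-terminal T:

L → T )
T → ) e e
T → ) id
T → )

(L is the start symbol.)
{ ')' }

To compute FIRST(T), examine every production with T on the left-hand side, reading each right-hand side left to right until a non-nullable symbol is reached.

From T → ) e e:
  - ')' is a terminal: add ')' and stop
From T → ) id:
  - ')' is a terminal: add ')' and stop
From T → ):
  - ')' is a terminal: add ')' and stop

Collecting: FIRST(T) = { ')' }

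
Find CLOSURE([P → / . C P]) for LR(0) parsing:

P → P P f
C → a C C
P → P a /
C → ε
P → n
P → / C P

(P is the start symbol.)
{ [C → . a C C], [C → .], [P → / . C P] }

Start with: [P → / . C P]
  [P → / . C P] has the dot before C: add [C → . a C C], [C → .]
No further items can be added.

CLOSURE = { [C → . a C C], [C → .], [P → / . C P] }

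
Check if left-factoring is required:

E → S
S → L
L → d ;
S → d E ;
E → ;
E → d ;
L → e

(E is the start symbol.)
No, left-factoring is not needed

Left-factoring is needed when two productions for the same non-terminal
share a common prefix on the right-hand side.

Productions for E:
  E → S
  E → ;
  E → d ;
Productions for S:
  S → L
  S → d E ;
Productions for L:
  L → d ;
  L → e

No common prefixes found.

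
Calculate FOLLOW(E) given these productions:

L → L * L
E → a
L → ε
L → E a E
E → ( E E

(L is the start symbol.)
To compute FOLLOW(E), find every occurrence of E on a right-hand side N → α E β: add FIRST(β) \ {ε}, and if β is empty or nullable also add FOLLOW(N). Iterate to a fixed point.

In L → E a E: E is followed by a E, add FIRST(a E) \ {ε} = { 'a' }
In L → E a E: E is at the end, add FOLLOW(L)
In E → ( E E: E is followed by E, add FIRST(E) \ {ε} = { '(', 'a' }
In E → ( E E: E is at the end; this adds FOLLOW(E) to itself — nothing new

The FOLLOW sets referred to above (computed the same way, to a fixed point):
  FOLLOW(L) = { $, '*' }

Taking the union: FOLLOW(E) = { $, '(', '*', 'a' }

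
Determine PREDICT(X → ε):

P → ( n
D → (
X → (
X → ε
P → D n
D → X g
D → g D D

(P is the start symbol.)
PREDICT(X → ε) = (FIRST(RHS) \ {ε}) ∪ (FOLLOW(X) if ε ∈ FIRST(RHS), i.e. RHS ⇒* ε)
The right-hand side is ε (FIRST(ε) = { ε }), so the predict set is FOLLOW(X) = { 'g' }
PREDICT(X → ε) = { 'g' }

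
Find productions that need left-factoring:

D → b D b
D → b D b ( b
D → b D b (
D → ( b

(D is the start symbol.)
Left-factoring is needed when two productions for the same non-terminal
share a common prefix on the right-hand side.

Productions for D:
  D → b D b
  D → b D b ( b
  D → b D b (
  D → ( b

Found common prefix 'b D b' in productions for D

Answer: Yes, D has productions with common prefix 'b D b'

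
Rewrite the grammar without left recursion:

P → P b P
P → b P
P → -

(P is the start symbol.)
P is directly left-recursive. The standard transformation for
  A → A α₁ | ... | A α_m | β₁ | ... | β_n
is
  A  → β₁ A' | ... | β_n A'
  A' → α₁ A' | ... | α_m A' | ε

P → b P becomes P → b P P'
P → - becomes P → - P'
P → P b P becomes P' → b P P'
Add P' → ε

Resulting grammar:
P → b P P'
P → - P'
P' → b P P'
P' → ε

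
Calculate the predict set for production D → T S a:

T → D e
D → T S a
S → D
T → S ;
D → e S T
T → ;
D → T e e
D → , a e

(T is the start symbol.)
{ ',', ';', 'e' }

PREDICT(D → T S a) = (FIRST(RHS) \ {ε}) ∪ (FOLLOW(D) if ε ∈ FIRST(RHS), i.e. RHS ⇒* ε)
FIRST(T) = { ',', ';', 'e' }
FIRST(T S a) = { ',', ';', 'e' }
ε ∉ FIRST(T S a), so FOLLOW(D) is not added.
PREDICT(D → T S a) = { ',', ';', 'e' }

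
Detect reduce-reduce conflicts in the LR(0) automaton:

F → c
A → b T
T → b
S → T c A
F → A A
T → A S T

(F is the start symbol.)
A reduce-reduce conflict occurs when an LR(0) state has two complete items [A → α .] and [B → β .] — both call for a reduction, and with no lookahead the parser cannot choose between them.

Augment with F' → F and build the canonical LR(0) collection (I0 = CLOSURE({[F' → . F]}), then GOTO on every symbol after a dot until no new states appear). It has 14 states:
  I0: { [A → . b T], [F → . A A], [F → . c], [F' → . F] }  — shift
  I1: { [A → . b T], [F → A . A] }  — shift
  I2: { [F' → F .] }  — accept
  I3: { [A → . b T], [A → b . T], [T → . A S T], [T → . b] }  — shift
  I4: { [F → c .] }  — reduce
  I5: { [A → . b T], [S → . T c A], [T → . A S T], [T → . b], [T → A . S T] }  — shift
  I6: { [A → b T .] }  — reduce
  I7: { [A → . b T], [A → b . T], [T → . A S T], [T → . b], [T → b .] }  — shift, reduce
  I8: { [A → . b T], [T → . A S T], [T → . b], [T → A S . T] }  — shift
  I9: { [S → T . c A] }  — shift
  I10: { [A → . b T], [S → T c . A] }  — shift
  I11: { [S → T c A .] }  — reduce
  I12: { [T → A S T .] }  — reduce
  I13: { [F → A A .] }  — reduce

No state contains more than one complete item.

Answer: No reduce-reduce conflicts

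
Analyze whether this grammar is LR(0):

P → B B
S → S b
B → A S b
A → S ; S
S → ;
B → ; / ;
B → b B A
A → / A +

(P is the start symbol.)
No. Shift-reduce conflict between [S → ; .] and [B → ; . / ;]

A grammar is LR(0) if no state in the canonical LR(0) collection has:
  - both a shift item (dot before a terminal) and a complete item (shift-reduce conflict), or
  - two or more complete items (reduce-reduce conflict; the accept item [P' → P .] counts as a complete item here).

Augment with P' → P and build the canonical LR(0) collection (I0 = CLOSURE({[P' → . P]}), then GOTO on every symbol after a dot until no new states appear). It has 21 states:
  I0: { [A → . / A +], [A → . S ; S], [B → . ; / ;], [B → . A S b], [B → . b B A], [P → . B B], [P' → . P], [S → . ;], [S → . S b] }  — shift
  I1: { [A → . / A +], [A → . S ; S], [A → / . A +], [S → . ;], [S → . S b] }  — shift
  I2: { [B → ; . / ;], [S → ; .] }  — shift, reduce
  I3: { [B → A . S b], [S → . ;], [S → . S b] }  — shift
  I4: { [A → . / A +], [A → . S ; S], [B → . ; / ;], [B → . A S b], [B → . b B A], [P → B . B], [S → . ;], [S → . S b] }  — shift
  I5: { [P' → P .] }  — accept
  I6: { [A → S . ; S], [S → S . b] }  — shift
  I7: { [A → . / A +], [A → . S ; S], [B → . ; / ;], [B → . A S b], [B → . b B A], [B → b . B A], [S → . ;], [S → . S b] }  — shift
  I8: { [A → . / A +], [A → . S ; S], [B → b B . A], [S → . ;], [S → . S b] }  — shift
  I9: { [S → ; .] }  — reduce
  I10: { [B → b B A .] }  — reduce
  I11: { [A → S ; . S], [S → . ;], [S → . S b] }  — shift
  I12: { [S → S b .] }  — reduce
  I13: { [A → S ; S .], [S → S . b] }  — shift, reduce
  I14: { [P → B B .] }  — reduce
  I15: { [B → A S . b], [S → S . b] }  — shift
  I16: { [B → A S b .], [S → S b .] }  — 2 reduces
  I17: { [B → ; / . ;] }  — shift
  I18: { [B → ; / ; .] }  — reduce
  I19: { [A → / A . +] }  — shift
  I20: { [A → / A + .] }  — reduce

Conflict in state I2:
  Shift-reduce conflict between [S → ; .] and [B → ; . / ;]
So the grammar is NOT LR(0).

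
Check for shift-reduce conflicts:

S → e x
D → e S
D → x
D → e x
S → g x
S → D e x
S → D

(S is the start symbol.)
Augment with S' → S and build the canonical LR(0) collection (I0 = CLOSURE({[S' → . S]}), then GOTO on every symbol after a dot until no new states appear). It has 11 states:
  I0: { [D → . e S], [D → . e x], [D → . x], [S → . D e x], [S → . D], [S → . e x], [S → . g x], [S' → . S] }  — shift
  I1: { [S → D . e x], [S → D .] }  — shift, reduce
  I2: { [S' → S .] }  — accept
  I3: { [D → . e S], [D → . e x], [D → . x], [D → e . S], [D → e . x], [S → . D e x], [S → . D], [S → . e x], [S → . g x], [S → e . x] }  — shift
  I4: { [S → g . x] }  — shift
  I5: { [D → x .] }  — reduce
  I6: { [S → g x .] }  — reduce
  I7: { [D → e S .] }  — reduce
  I8: { [D → e x .], [D → x .], [S → e x .] }  — 3 reduces
  I9: { [S → D e . x] }  — shift
  I10: { [S → D e x .] }  — reduce

I1 contains reduce item [S → D .] and shift item [S → D . e x] — shift-reduce conflict.

Answer: Yes — I1: [S → D .] vs [S → D . e x]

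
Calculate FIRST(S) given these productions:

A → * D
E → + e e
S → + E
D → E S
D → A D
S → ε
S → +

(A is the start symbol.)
To compute FIRST(S), examine every production with S on the left-hand side, reading each right-hand side left to right until a non-nullable symbol is reached.

From S → + E:
  - '+' is a terminal: add '+' and stop
From S → ε:
  - ε-production, so ε ∈ FIRST(S)
From S → +:
  - '+' is a terminal: add '+' and stop

Collecting: FIRST(S) = { '+', ε }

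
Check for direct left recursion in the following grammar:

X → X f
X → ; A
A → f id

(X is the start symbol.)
Direct left recursion occurs when N → N α for some non-terminal N (the right-hand side begins with the left-hand side itself).

X → X f: LEFT RECURSIVE (starts with X)
X → ; A: starts with ';'
A → f id: starts with f

The grammar has direct left recursion on: X.

Answer: Yes, X is left-recursive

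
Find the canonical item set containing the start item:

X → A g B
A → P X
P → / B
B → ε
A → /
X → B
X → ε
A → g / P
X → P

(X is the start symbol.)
{ [A → . /], [A → . P X], [A → . g / P], [B → .], [P → . / B], [X → . A g B], [X → . B], [X → . P], [X → .], [X' → . X] }

First, augment the grammar with X' → X
I₀ = CLOSURE({ [X' → . X] }):
  [X' → . X] has the dot before X: add [X → . A g B], [X → . B], [X → .], [X → . P]
  [X → . A g B] has the dot before A: add [A → . P X], [A → . /], [A → . g / P]
  [X → . B] has the dot before B: add [B → .]
  [X → . P] has the dot before P: add [P → . / B]
No further items can be added.

I₀ = { [A → . /], [A → . P X], [A → . g / P], [B → .], [P → . / B], [X → . A g B], [X → . B], [X → . P], [X → .], [X' → . X] }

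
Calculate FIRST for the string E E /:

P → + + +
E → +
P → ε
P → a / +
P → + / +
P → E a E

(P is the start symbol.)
FIRST sets of the non-terminals involved (from the grammar, by fixed-point iteration):
  FIRST(E) = { '+' }

To compute FIRST(E E /), process the symbols left to right:
Symbol E is a non-terminal. Add FIRST(E) \ {ε} = { '+' }
E is not nullable (ε ∉ FIRST(E)), so stop here.
FIRST(E E /) = { '+' }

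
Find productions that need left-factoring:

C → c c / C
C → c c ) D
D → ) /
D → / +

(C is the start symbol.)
Left-factoring is needed when two productions for the same non-terminal
share a common prefix on the right-hand side.

Productions for C:
  C → c c / C
  C → c c ) D
Productions for D:
  D → ) /
  D → / +

Found common prefix 'c c' in productions for C

Answer: Yes, C has productions with common prefix 'c c'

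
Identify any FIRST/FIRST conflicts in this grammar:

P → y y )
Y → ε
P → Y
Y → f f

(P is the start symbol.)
No FIRST/FIRST conflicts.

A FIRST/FIRST conflict occurs when two productions N → α and N → β for the same non-terminal have FIRST(α) ∩ FIRST(β) ≠ ∅ (with ε ∈ FIRST of a nullable right-hand side, so two nullable alternatives also conflict).

FIRST sets of the non-terminals at (or reachable through a nullable prefix from) the front of some alternative:
  FIRST(Y) = { 'f', ε }

Productions for P:
  P → y y ): FIRST = { 'y' }
  P → Y: FIRST = { 'f', ε }
Productions for Y:
  Y → ε: FIRST = { ε }
  Y → f f: FIRST = { 'f' }

All alternatives of each non-terminal have pairwise disjoint FIRST sets.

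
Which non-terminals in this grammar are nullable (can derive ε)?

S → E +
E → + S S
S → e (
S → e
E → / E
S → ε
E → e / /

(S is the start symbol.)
{ 'S' }

ε-productions: S → ε
So S is immediately nullable.
No further non-terminal can be added: every production for the remaining non-terminals contains a terminal or a non-nullable non-terminal.
Nullable = { 'S' }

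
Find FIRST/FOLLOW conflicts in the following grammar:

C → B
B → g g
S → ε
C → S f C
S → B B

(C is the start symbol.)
Nullable non-terminals: S.
FIRST sets used below: FIRST(B) = { 'g' }

S: nullable alternative(s) S → ε; FOLLOW(S) = { 'f' }
  S → ε: FIRST \ {ε} = { } — this is the only nullable alternative, skip
  S → B B: FIRST \ {ε} = { 'g' } — disjoint from FOLLOW(S)

B, C have no nullable alternative, so no FIRST/FOLLOW check is needed there.

No FIRST/FOLLOW conflicts found.

Answer: No FIRST/FOLLOW conflicts.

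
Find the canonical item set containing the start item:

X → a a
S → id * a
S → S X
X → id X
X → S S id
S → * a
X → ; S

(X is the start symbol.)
{ [S → . * a], [S → . S X], [S → . id * a], [X → . ; S], [X → . S S id], [X → . a a], [X → . id X], [X' → . X] }

First, augment the grammar with X' → X
I₀ = CLOSURE({ [X' → . X] }):
  [X' → . X] has the dot before X: add [X → . a a], [X → . id X], [X → . S S id], [X → . ; S]
  [X → . S S id] has the dot before S: add [S → . id * a], [S → . S X], [S → . * a]
No further items can be added.

I₀ = { [S → . * a], [S → . S X], [S → . id * a], [X → . ; S], [X → . S S id], [X → . a a], [X → . id X], [X' → . X] }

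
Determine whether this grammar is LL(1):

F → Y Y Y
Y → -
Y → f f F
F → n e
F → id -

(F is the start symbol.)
Yes, the grammar is LL(1).

A grammar is LL(1) if for each non-terminal N with multiple productions, the predict sets of those productions are pairwise disjoint, where PREDICT(N → α) = (FIRST(α) \ {ε}) ∪ (FOLLOW(N) if α ⇒* ε).

Relevant sets:
  FIRST(Y) = { '-', 'f' }

For F:
  PREDICT(F → Y Y Y) = { '-', 'f' }
  PREDICT(F → n e) = { 'n' }
  PREDICT(F → id '-') = { 'id' }
For Y:
  PREDICT(Y → '-') = { '-' }
  PREDICT(Y → f f F) = { 'f' }

All predict sets are disjoint. The grammar IS LL(1).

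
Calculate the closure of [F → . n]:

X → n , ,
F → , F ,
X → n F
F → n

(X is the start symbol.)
Start with: [F → . n]
The dot precedes the terminal n, so nothing is added.

CLOSURE = { [F → . n] }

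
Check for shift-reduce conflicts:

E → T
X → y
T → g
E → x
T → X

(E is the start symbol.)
No shift-reduce conflicts

A shift-reduce conflict occurs when an LR(0) state has both:
  - a complete (reduce) item [A → α .] (dot at the end), and
  - a shift item [B → β . c γ] (dot before a terminal).

Augment with E' → E and build the canonical LR(0) collection (I0 = CLOSURE({[E' → . E]}), then GOTO on every symbol after a dot until no new states appear). It has 7 states:
  I0: { [E → . T], [E → . x], [E' → . E], [T → . X], [T → . g], [X → . y] }  — shift
  I1: { [E' → E .] }  — accept
  I2: { [E → T .] }  — reduce
  I3: { [T → X .] }  — reduce
  I4: { [T → g .] }  — reduce
  I5: { [E → x .] }  — reduce
  I6: { [X → y .] }  — reduce

No state contains both a complete item and a shift item.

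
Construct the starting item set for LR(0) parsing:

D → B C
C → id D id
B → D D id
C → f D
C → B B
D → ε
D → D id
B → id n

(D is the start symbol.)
First, augment the grammar with D' → D
I₀ = CLOSURE({ [D' → . D] }):
  [D' → . D] has the dot before D: add [D → . B C], [D → .], [D → . D id]
  [D → . B C] has the dot before B: add [B → . D D id], [B → . id n]
No further items can be added.

I₀ = { [B → . D D id], [B → . id n], [D → . B C], [D → . D id], [D → .], [D' → . D] }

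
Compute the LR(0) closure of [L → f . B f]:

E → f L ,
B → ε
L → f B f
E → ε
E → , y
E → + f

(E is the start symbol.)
{ [B → .], [L → f . B f] }

To compute CLOSURE, for each item [A → α.Bβ] where B is a non-terminal, add [B → .γ] for all productions B → γ; repeat for the newly added items until nothing changes.

Start with: [L → f . B f]
  [L → f . B f] has the dot before B: add [B → .]
No further items can be added.

CLOSURE = { [B → .], [L → f . B f] }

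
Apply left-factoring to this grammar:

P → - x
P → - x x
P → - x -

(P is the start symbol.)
P → - x P'
P' → ε
P' → x
P' → -

Left-factoring transforms A → αβ₁ | αβ₂ into A → αA' and A' → β₁ | β₂
(α is the longest common prefix among the alternatives). Repeat until
no nonterminal has two alternatives with a common prefix.

Round 1: P has alternatives sharing prefix '- x'. Introduce P': P → - x P'
  Add: P' → ε
  Add: P' → x
  Add: P' → -

No remaining common prefixes — done.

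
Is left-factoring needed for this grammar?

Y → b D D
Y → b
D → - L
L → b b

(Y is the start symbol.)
Yes, Y has productions with common prefix 'b'

Left-factoring is needed when two productions for the same non-terminal
share a common prefix on the right-hand side.

Productions for Y:
  Y → b D D
  Y → b

Found common prefix 'b' in productions for Y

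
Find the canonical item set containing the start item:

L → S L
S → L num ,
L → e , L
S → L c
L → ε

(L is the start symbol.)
{ [L → . S L], [L → . e , L], [L → .], [L' → . L], [S → . L c], [S → . L num ,] }

First, augment the grammar with L' → L
I₀ = CLOSURE({ [L' → . L] }):
  [L' → . L] has the dot before L: add [L → . S L], [L → . e , L], [L → .]
  [L → . S L] has the dot before S: add [S → . L num ,], [S → . L c]
No further items can be added.

I₀ = { [L → . S L], [L → . e , L], [L → .], [L' → . L], [S → . L c], [S → . L num ,] }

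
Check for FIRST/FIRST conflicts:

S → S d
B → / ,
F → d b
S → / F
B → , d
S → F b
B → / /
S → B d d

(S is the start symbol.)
Yes. S → S d / S → '/' F on { '/' }; S → S d / S → F b on { 'd' }; S → S d / S → B d d on { ',', '/' }; S → '/' F / S → B d d on { '/' }; B → '/' ',' / B → '/' '/' on { '/' }

A FIRST/FIRST conflict occurs when two productions N → α and N → β for the same non-terminal have FIRST(α) ∩ FIRST(β) ≠ ∅ (with ε ∈ FIRST of a nullable right-hand side, so two nullable alternatives also conflict).

FIRST sets of the non-terminals at (or reachable through a nullable prefix from) the front of some alternative:
  FIRST(S) = { ',', '/', 'd' }
  FIRST(F) = { 'd' }
  FIRST(B) = { ',', '/' }

Productions for S:
  S → S d: FIRST = { ',', '/', 'd' }
  S → / F: FIRST = { '/' }
  S → F b: FIRST = { 'd' }
  S → B d d: FIRST = { ',', '/' }
Productions for B:
  B → / ,: FIRST = { '/' }
  B → , d: FIRST = { ',' }
  B → / /: FIRST = { '/' }
F has only one production, so no FIRST/FIRST conflict is possible there.

Conflict for S: S → S d and S → / F
  Overlap: { '/' }
Conflict for S: S → S d and S → F b
  Overlap: { 'd' }
Conflict for S: S → S d and S → B d d
  Overlap: { ',', '/' }
Conflict for S: S → / F and S → B d d
  Overlap: { '/' }
Conflict for B: B → / , and B → / /
  Overlap: { '/' }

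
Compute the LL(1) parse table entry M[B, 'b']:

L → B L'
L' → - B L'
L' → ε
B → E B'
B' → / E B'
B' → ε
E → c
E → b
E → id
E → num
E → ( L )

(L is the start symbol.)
B → E B'

To find M[B, 'b'], we find productions for B where 'b' is in the predict set (PREDICT(N → α) = (FIRST(α) \ {ε}) ∪ (FOLLOW(N) if α ⇒* ε)).

Relevant sets:
  FIRST(E) = { '(', 'b', 'c', 'id', 'num' }

B → E B': PREDICT = { '(', 'b', 'c', 'id', 'num' }
  'b' is in predict set, so this production goes in M[B, 'b']

M[B, 'b'] = B → E B'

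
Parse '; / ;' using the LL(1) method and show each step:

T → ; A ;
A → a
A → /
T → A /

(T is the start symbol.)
LL(1) parsing maintains a stack (initially the start symbol over $) and the input. At each step: if the stack top is a terminal, match it against the current input token; if it is a non-terminal N, replace it with the RHS of M[N, lookahead] (the unique production whose predict set contains the lookahead).

Stack is shown with the top on the left.

Stack    Input    Action
------------------------
T $      ; / ; $  output T → ; A ;
; A ; $  ; / ; $  match ';'
A ; $    / ; $    output A → /
/ ; $    / ; $    match '/'
; $      ; $      match ';'
$        $        accept

The string is accepted.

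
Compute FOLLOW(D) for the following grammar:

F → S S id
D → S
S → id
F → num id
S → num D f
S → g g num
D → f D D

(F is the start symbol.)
{ 'f', 'g', 'id', 'num' }

To compute FOLLOW(D), find every occurrence of D on a right-hand side N → α D β: add FIRST(β) \ {ε}, and if β is empty or nullable also add FOLLOW(N). Iterate to a fixed point.

In S → num D f: D is followed by f, add FIRST(f) \ {ε} = { 'f' }
In D → f D D: D is followed by D, add FIRST(D) \ {ε} = { 'f', 'g', 'id', 'num' }
In D → f D D: D is at the end; this adds FOLLOW(D) to itself — nothing new

Taking the union: FOLLOW(D) = { 'f', 'g', 'id', 'num' }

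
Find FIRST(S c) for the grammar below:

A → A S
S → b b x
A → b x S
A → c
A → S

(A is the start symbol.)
{ 'b' }

FIRST sets of the non-terminals involved (from the grammar, by fixed-point iteration):
  FIRST(S) = { 'b' }

To compute FIRST(S c), process the symbols left to right:
Symbol S is a non-terminal. Add FIRST(S) \ {ε} = { 'b' }
S is not nullable (ε ∉ FIRST(S)), so stop here.
FIRST(S c) = { 'b' }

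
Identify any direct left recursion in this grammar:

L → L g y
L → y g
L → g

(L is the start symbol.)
L → L g y: LEFT RECURSIVE (starts with L)
L → y g: starts with y
L → g: starts with g

The grammar has direct left recursion on: L.

Answer: Yes, L is left-recursive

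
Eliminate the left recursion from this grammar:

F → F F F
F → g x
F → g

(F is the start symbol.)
F → g x F'
F → g F'
F' → F F F'
F' → ε

F is directly left-recursive. The standard transformation for
  A → A α₁ | ... | A α_m | β₁ | ... | β_n
is
  A  → β₁ A' | ... | β_n A'
  A' → α₁ A' | ... | α_m A' | ε

F → g x becomes F → g x F'
F → g becomes F → g F'
F → F F F becomes F' → F F F'
Add F' → ε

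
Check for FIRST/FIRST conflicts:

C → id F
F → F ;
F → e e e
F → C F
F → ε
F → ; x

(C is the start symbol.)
A FIRST/FIRST conflict occurs when two productions N → α and N → β for the same non-terminal have FIRST(α) ∩ FIRST(β) ≠ ∅ (with ε ∈ FIRST of a nullable right-hand side, so two nullable alternatives also conflict).

FIRST sets of the non-terminals at (or reachable through a nullable prefix from) the front of some alternative:
  FIRST(F) = { ';', 'e', 'id', ε }
  FIRST(C) = { 'id' }

Productions for F:
  F → F ;: FIRST = { ';', 'e', 'id' }
  F → e e e: FIRST = { 'e' }
  F → C F: FIRST = { 'id' }
  F → ε: FIRST = { ε }
  F → ; x: FIRST = { ';' }
C has only one production, so no FIRST/FIRST conflict is possible there.

Conflict for F: F → F ; and F → e e e
  Overlap: { 'e' }
Conflict for F: F → F ; and F → C F
  Overlap: { 'id' }
Conflict for F: F → F ; and F → ; x
  Overlap: { ';' }

Answer: Yes. F → F ';' / F → e e e on { 'e' }; F → F ';' / F → C F on { 'id' }; F → F ';' / F → ';' x on { ';' }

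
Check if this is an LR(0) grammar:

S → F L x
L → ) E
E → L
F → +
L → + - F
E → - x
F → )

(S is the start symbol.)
Augment with S' → S and build the canonical LR(0) collection (I0 = CLOSURE({[S' → . S]}), then GOTO on every symbol after a dot until no new states appear). It has 15 states:
  I0: { [F → . )], [F → . +], [S → . F L x], [S' → . S] }  — shift
  I1: { [F → ) .] }  — reduce
  I2: { [F → + .] }  — reduce
  I3: { [L → . ) E], [L → . + - F], [S → F . L x] }  — shift
  I4: { [S' → S .] }  — accept
  I5: { [E → . - x], [E → . L], [L → ) . E], [L → . ) E], [L → . + - F] }  — shift
  I6: { [L → + . - F] }  — shift
  I7: { [S → F L . x] }  — shift
  I8: { [S → F L x .] }  — reduce
  I9: { [F → . )], [F → . +], [L → + - . F] }  — shift
  I10: { [L → + - F .] }  — reduce
  I11: { [E → - . x] }  — shift
  I12: { [L → ) E .] }  — reduce
  I13: { [E → L .] }  — reduce
  I14: { [E → - x .] }  — reduce

Every state is either a pure shift/goto state or contains exactly one complete item and nothing to shift — no conflicts. The grammar is LR(0).

Answer: Yes, the grammar is LR(0)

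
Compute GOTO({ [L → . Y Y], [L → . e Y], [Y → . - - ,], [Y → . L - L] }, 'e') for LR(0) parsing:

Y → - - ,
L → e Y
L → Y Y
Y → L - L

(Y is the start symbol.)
GOTO(I, 'e') = CLOSURE({ [A → αX.β] : [A → α.Xβ] ∈ I, X = 'e' })

Items with dot before 'e', with the dot advanced:
  [L → . e Y] → [L → e . Y]
Closure of the advanced items:
  [L → e . Y] has the dot before Y: add [Y → . - - ,], [Y → . L - L]
  [Y → . L - L] has the dot before L: add [L → . e Y], [L → . Y Y]

GOTO = { [L → . Y Y], [L → . e Y], [L → e . Y], [Y → . - - ,], [Y → . L - L] }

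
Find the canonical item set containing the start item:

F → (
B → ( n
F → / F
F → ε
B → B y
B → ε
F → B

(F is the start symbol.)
First, augment the grammar with F' → F
I₀ = CLOSURE({ [F' → . F] }):
  [F' → . F] has the dot before F: add [F → . (], [F → . / F], [F → .], [F → . B]
  [F → . B] has the dot before B: add [B → . ( n], [B → . B y], [B → .]
No further items can be added.

I₀ = { [B → . ( n], [B → . B y], [B → .], [F → . (], [F → . / F], [F → . B], [F → .], [F' → . F] }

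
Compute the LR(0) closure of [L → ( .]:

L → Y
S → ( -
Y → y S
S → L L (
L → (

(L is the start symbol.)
Start with: [L → ( .]
The dot is at the end, so nothing is added.

CLOSURE = { [L → ( .] }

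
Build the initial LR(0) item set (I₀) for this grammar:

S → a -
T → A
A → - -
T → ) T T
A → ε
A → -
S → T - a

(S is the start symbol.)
{ [A → . - -], [A → . -], [A → .], [S → . T - a], [S → . a -], [S' → . S], [T → . ) T T], [T → . A] }

First, augment the grammar with S' → S
I₀ = CLOSURE({ [S' → . S] }):
  [S' → . S] has the dot before S: add [S → . a -], [S → . T - a]
  [S → . T - a] has the dot before T: add [T → . A], [T → . ) T T]
  [T → . A] has the dot before A: add [A → . - -], [A → .], [A → . -]
No further items can be added.

I₀ = { [A → . - -], [A → . -], [A → .], [S → . T - a], [S → . a -], [S' → . S], [T → . ) T T], [T → . A] }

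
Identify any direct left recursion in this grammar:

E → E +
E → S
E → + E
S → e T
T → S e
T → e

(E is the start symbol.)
Yes, E is left-recursive

Direct left recursion occurs when N → N α for some non-terminal N (the right-hand side begins with the left-hand side itself).

E → E +: LEFT RECURSIVE (starts with E)
E → S: starts with S
E → + E: starts with '+'
S → e T: starts with e
T → S e: starts with S
T → e: starts with e

The grammar has direct left recursion on: E.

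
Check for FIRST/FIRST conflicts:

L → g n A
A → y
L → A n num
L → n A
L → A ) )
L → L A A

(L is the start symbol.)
Yes. L → g n A / L → L A A on { 'g' }; L → A n num / L → A ')' ')' on { 'y' }; L → A n num / L → L A A on { 'y' }; L → n A / L → L A A on { 'n' }; L → A ')' ')' / L → L A A on { 'y' }

A FIRST/FIRST conflict occurs when two productions N → α and N → β for the same non-terminal have FIRST(α) ∩ FIRST(β) ≠ ∅ (with ε ∈ FIRST of a nullable right-hand side, so two nullable alternatives also conflict).

FIRST sets of the non-terminals at (or reachable through a nullable prefix from) the front of some alternative:
  FIRST(A) = { 'y' }
  FIRST(L) = { 'g', 'n', 'y' }

Productions for L:
  L → g n A: FIRST = { 'g' }
  L → A n num: FIRST = { 'y' }
  L → n A: FIRST = { 'n' }
  L → A ) ): FIRST = { 'y' }
  L → L A A: FIRST = { 'g', 'n', 'y' }
A has only one production, so no FIRST/FIRST conflict is possible there.

Conflict for L: L → g n A and L → L A A
  Overlap: { 'g' }
Conflict for L: L → A n num and L → A ) )
  Overlap: { 'y' }
Conflict for L: L → A n num and L → L A A
  Overlap: { 'y' }
Conflict for L: L → n A and L → L A A
  Overlap: { 'n' }
Conflict for L: L → A ) ) and L → L A A
  Overlap: { 'y' }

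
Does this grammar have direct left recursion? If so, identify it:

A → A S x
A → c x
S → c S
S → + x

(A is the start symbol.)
Yes, A is left-recursive

Direct left recursion occurs when N → N α for some non-terminal N (the right-hand side begins with the left-hand side itself).

A → A S x: LEFT RECURSIVE (starts with A)
A → c x: starts with c
S → c S: starts with c
S → + x: starts with '+'

The grammar has direct left recursion on: A.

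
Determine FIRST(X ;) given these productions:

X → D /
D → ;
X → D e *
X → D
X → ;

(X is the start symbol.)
FIRST sets of the non-terminals involved (from the grammar, by fixed-point iteration):
  FIRST(X) = { ';' }

To compute FIRST(X ;), process the symbols left to right:
Symbol X is a non-terminal. Add FIRST(X) \ {ε} = { ';' }
X is not nullable (ε ∉ FIRST(X)), so stop here.
FIRST(X ;) = { ';' }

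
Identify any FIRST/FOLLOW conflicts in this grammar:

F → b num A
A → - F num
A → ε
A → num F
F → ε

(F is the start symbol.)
Nullable non-terminals: A, F.

A: nullable alternative(s) A → ε; FOLLOW(A) = { $, 'num' }
  A → - F num: FIRST \ {ε} = { '-' } — disjoint from FOLLOW(A)
  A → ε: FIRST \ {ε} = { } — this is the only nullable alternative, skip
  A → num F: FIRST \ {ε} = { 'num' } — overlaps FOLLOW(A) on { 'num' }: CONFLICT

F: nullable alternative(s) F → ε; FOLLOW(F) = { $, 'num' }
  F → b num A: FIRST \ {ε} = { 'b' } — disjoint from FOLLOW(F)
  F → ε: FIRST \ {ε} = { } — this is the only nullable alternative, skip

So the grammar has 1 FIRST/FOLLOW conflict (marked CONFLICT above).

Answer: Yes. A → num F with FOLLOW(A) on { 'num' }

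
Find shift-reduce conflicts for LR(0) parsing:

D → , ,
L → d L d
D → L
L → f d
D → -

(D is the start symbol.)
No shift-reduce conflicts

Augment with D' → D and build the canonical LR(0) collection (I0 = CLOSURE({[D' → . D]}), then GOTO on every symbol after a dot until no new states appear). It has 11 states:
  I0: { [D → . , ,], [D → . -], [D → . L], [D' → . D], [L → . d L d], [L → . f d] }  — shift
  I1: { [D → , . ,] }  — shift
  I2: { [D → - .] }  — reduce
  I3: { [D' → D .] }  — accept
  I4: { [D → L .] }  — reduce
  I5: { [L → . d L d], [L → . f d], [L → d . L d] }  — shift
  I6: { [L → f . d] }  — shift
  I7: { [L → f d .] }  — reduce
  I8: { [L → d L . d] }  — shift
  I9: { [L → d L d .] }  — reduce
  I10: { [D → , , .] }  — reduce

No state contains both a complete item and a shift item.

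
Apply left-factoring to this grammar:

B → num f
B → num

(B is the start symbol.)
Left-factoring transforms A → αβ₁ | αβ₂ into A → αA' and A' → β₁ | β₂
(α is the longest common prefix among the alternatives). Repeat until
no nonterminal has two alternatives with a common prefix.

Round 1: B has alternatives sharing prefix 'num'. Introduce B': B → num B'
  Add: B' → f
  Add: B' → ε

No remaining common prefixes — done.

Resulting grammar:
B → num B'
B' → f
B' → ε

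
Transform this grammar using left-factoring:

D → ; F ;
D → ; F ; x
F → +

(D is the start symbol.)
D → ; F ; D'
D' → ε
D' → x
F → +

Left-factoring transforms A → αβ₁ | αβ₂ into A → αA' and A' → β₁ | β₂
(α is the longest common prefix among the alternatives). Repeat until
no nonterminal has two alternatives with a common prefix.

Round 1: D has alternatives sharing prefix '; F ;'. Introduce D': D → ; F ; D'
  Add: D' → ε
  Add: D' → x

No remaining common prefixes — done.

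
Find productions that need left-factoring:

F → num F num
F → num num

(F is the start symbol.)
Yes, F has productions with common prefix 'num'

Left-factoring is needed when two productions for the same non-terminal
share a common prefix on the right-hand side.

Productions for F:
  F → num F num
  F → num num

Found common prefix 'num' in productions for F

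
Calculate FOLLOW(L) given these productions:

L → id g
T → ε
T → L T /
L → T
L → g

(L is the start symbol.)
{ $, '/', 'g', 'id' }

To compute FOLLOW(L), find every occurrence of L on a right-hand side N → α L β: add FIRST(β) \ {ε}, and if β is empty or nullable also add FOLLOW(N). Iterate to a fixed point.

L is the start symbol, so $ ∈ FOLLOW(L).
In T → L T /: L is followed by T '/', add FIRST(T '/') \ {ε} = { '/', 'g', 'id' }

Taking the union: FOLLOW(L) = { $, '/', 'g', 'id' }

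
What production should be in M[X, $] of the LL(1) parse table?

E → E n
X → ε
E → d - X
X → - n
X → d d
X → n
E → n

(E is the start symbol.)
X → ε

To find M[X, $], we find productions for X where $ is in the predict set (PREDICT(N → α) = (FIRST(α) \ {ε}) ∪ (FOLLOW(N) if α ⇒* ε)).

Relevant sets:
  FOLLOW(X) = { $, 'n' }

X → ε: PREDICT = { $, 'n' }
  $ is in predict set, so this production goes in M[X, $]
X → - n: PREDICT = { '-' }
X → d d: PREDICT = { 'd' }
X → n: PREDICT = { 'n' }

M[X, $] = X → ε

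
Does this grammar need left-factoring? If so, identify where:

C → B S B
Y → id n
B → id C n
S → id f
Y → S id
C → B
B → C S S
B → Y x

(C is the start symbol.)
Left-factoring is needed when two productions for the same non-terminal
share a common prefix on the right-hand side.

Productions for C:
  C → B S B
  C → B
Productions for Y:
  Y → id n
  Y → S id
Productions for B:
  B → id C n
  B → C S S
  B → Y x

Found common prefix 'B' in productions for C

Answer: Yes, C has productions with common prefix 'B'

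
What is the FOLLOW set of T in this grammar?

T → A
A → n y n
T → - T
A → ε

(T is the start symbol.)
{ $ }

To compute FOLLOW(T), find every occurrence of T on a right-hand side N → α T β: add FIRST(β) \ {ε}, and if β is empty or nullable also add FOLLOW(N). Iterate to a fixed point.

T is the start symbol, so $ ∈ FOLLOW(T).
In T → - T: T is at the end; this adds FOLLOW(T) to itself — nothing new

Taking the union: FOLLOW(T) = { $ }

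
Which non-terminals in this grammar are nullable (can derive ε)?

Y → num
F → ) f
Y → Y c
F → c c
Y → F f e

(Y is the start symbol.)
None

A non-terminal is nullable if it can derive ε (the empty string): either it has an ε-production, or it has a production whose right-hand side consists entirely of nullable non-terminals.

There are no ε-productions, so no non-terminal can derive ε.
No non-terminals are nullable.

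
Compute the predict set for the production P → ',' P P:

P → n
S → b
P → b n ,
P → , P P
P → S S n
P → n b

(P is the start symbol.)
PREDICT(P → ',' P P) = (FIRST(RHS) \ {ε}) ∪ (FOLLOW(P) if ε ∈ FIRST(RHS), i.e. RHS ⇒* ε)
FIRST(',' P P) = { ',' }
ε ∉ FIRST(',' P P), so FOLLOW(P) is not added.
PREDICT(P → ',' P P) = { ',' }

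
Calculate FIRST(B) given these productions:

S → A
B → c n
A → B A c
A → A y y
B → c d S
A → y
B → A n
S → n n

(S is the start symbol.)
{ 'c', 'y' }

To compute FIRST(B), examine every production with B on the left-hand side, reading each right-hand side left to right until a non-nullable symbol is reached.

FIRST sets of the other non-terminals involved (by the same procedure, iterated to a fixed point):
  FIRST(A) = { 'c', 'y' }

From B → c n:
  - c is a terminal: add 'c' and stop
From B → c d S:
  - c is a terminal: add 'c' and stop
From B → A n:
  - A is a non-terminal: add FIRST(A) \ {ε} = { 'c', 'y' }
    A is not nullable, so stop

Collecting: FIRST(B) = { 'c', 'y' }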